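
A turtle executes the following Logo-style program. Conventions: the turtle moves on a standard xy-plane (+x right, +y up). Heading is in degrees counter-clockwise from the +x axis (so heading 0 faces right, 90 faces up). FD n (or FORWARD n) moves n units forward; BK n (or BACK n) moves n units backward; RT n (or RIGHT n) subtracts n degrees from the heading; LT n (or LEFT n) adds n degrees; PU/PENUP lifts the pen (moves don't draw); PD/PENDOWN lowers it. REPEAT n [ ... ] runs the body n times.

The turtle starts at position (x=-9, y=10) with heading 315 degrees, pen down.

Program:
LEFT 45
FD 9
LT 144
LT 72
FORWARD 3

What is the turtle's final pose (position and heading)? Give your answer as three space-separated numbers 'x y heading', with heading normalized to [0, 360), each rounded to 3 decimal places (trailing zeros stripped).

Answer: -2.427 8.237 216

Derivation:
Executing turtle program step by step:
Start: pos=(-9,10), heading=315, pen down
LT 45: heading 315 -> 0
FD 9: (-9,10) -> (0,10) [heading=0, draw]
LT 144: heading 0 -> 144
LT 72: heading 144 -> 216
FD 3: (0,10) -> (-2.427,8.237) [heading=216, draw]
Final: pos=(-2.427,8.237), heading=216, 2 segment(s) drawn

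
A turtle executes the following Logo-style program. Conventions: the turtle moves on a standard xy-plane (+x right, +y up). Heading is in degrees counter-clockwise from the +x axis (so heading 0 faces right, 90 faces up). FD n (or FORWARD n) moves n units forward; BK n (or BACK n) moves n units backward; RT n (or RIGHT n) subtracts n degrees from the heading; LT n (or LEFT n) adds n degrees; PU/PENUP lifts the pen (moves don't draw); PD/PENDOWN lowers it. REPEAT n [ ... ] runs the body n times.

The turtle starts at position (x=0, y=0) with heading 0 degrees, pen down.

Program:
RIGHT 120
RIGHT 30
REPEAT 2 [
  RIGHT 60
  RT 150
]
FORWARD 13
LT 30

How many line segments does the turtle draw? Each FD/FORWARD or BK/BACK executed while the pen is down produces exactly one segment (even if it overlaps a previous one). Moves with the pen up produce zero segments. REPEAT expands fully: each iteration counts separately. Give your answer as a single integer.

Executing turtle program step by step:
Start: pos=(0,0), heading=0, pen down
RT 120: heading 0 -> 240
RT 30: heading 240 -> 210
REPEAT 2 [
  -- iteration 1/2 --
  RT 60: heading 210 -> 150
  RT 150: heading 150 -> 0
  -- iteration 2/2 --
  RT 60: heading 0 -> 300
  RT 150: heading 300 -> 150
]
FD 13: (0,0) -> (-11.258,6.5) [heading=150, draw]
LT 30: heading 150 -> 180
Final: pos=(-11.258,6.5), heading=180, 1 segment(s) drawn
Segments drawn: 1

Answer: 1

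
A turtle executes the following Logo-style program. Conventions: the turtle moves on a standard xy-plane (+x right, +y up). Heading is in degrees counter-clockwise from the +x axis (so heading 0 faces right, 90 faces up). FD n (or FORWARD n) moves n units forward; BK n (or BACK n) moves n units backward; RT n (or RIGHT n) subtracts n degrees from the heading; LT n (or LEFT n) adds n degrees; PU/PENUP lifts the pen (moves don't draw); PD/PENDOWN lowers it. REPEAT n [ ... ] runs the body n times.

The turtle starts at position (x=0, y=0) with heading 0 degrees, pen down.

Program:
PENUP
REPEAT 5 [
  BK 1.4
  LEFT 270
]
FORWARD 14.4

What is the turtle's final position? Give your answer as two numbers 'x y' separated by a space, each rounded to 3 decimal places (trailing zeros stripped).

Answer: -1.4 -14.4

Derivation:
Executing turtle program step by step:
Start: pos=(0,0), heading=0, pen down
PU: pen up
REPEAT 5 [
  -- iteration 1/5 --
  BK 1.4: (0,0) -> (-1.4,0) [heading=0, move]
  LT 270: heading 0 -> 270
  -- iteration 2/5 --
  BK 1.4: (-1.4,0) -> (-1.4,1.4) [heading=270, move]
  LT 270: heading 270 -> 180
  -- iteration 3/5 --
  BK 1.4: (-1.4,1.4) -> (0,1.4) [heading=180, move]
  LT 270: heading 180 -> 90
  -- iteration 4/5 --
  BK 1.4: (0,1.4) -> (0,0) [heading=90, move]
  LT 270: heading 90 -> 0
  -- iteration 5/5 --
  BK 1.4: (0,0) -> (-1.4,0) [heading=0, move]
  LT 270: heading 0 -> 270
]
FD 14.4: (-1.4,0) -> (-1.4,-14.4) [heading=270, move]
Final: pos=(-1.4,-14.4), heading=270, 0 segment(s) drawn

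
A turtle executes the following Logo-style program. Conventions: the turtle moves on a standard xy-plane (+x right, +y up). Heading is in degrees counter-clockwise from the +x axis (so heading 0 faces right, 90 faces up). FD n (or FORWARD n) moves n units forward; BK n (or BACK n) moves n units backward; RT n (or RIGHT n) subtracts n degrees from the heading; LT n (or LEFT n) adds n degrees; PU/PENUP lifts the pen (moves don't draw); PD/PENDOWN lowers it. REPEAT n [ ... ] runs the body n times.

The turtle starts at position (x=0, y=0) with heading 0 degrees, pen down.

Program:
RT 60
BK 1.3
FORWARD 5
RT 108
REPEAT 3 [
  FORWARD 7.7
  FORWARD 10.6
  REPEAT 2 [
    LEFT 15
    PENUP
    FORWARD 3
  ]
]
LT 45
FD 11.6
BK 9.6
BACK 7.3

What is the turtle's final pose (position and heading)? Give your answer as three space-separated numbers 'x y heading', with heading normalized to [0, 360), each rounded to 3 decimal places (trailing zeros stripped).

Answer: -46.746 -48.441 327

Derivation:
Executing turtle program step by step:
Start: pos=(0,0), heading=0, pen down
RT 60: heading 0 -> 300
BK 1.3: (0,0) -> (-0.65,1.126) [heading=300, draw]
FD 5: (-0.65,1.126) -> (1.85,-3.204) [heading=300, draw]
RT 108: heading 300 -> 192
REPEAT 3 [
  -- iteration 1/3 --
  FD 7.7: (1.85,-3.204) -> (-5.682,-4.805) [heading=192, draw]
  FD 10.6: (-5.682,-4.805) -> (-16.05,-7.009) [heading=192, draw]
  REPEAT 2 [
    -- iteration 1/2 --
    LT 15: heading 192 -> 207
    PU: pen up
    FD 3: (-16.05,-7.009) -> (-18.723,-8.371) [heading=207, move]
    -- iteration 2/2 --
    LT 15: heading 207 -> 222
    PU: pen up
    FD 3: (-18.723,-8.371) -> (-20.953,-10.378) [heading=222, move]
  ]
  -- iteration 2/3 --
  FD 7.7: (-20.953,-10.378) -> (-26.675,-15.531) [heading=222, move]
  FD 10.6: (-26.675,-15.531) -> (-34.552,-22.624) [heading=222, move]
  REPEAT 2 [
    -- iteration 1/2 --
    LT 15: heading 222 -> 237
    PU: pen up
    FD 3: (-34.552,-22.624) -> (-36.186,-25.14) [heading=237, move]
    -- iteration 2/2 --
    LT 15: heading 237 -> 252
    PU: pen up
    FD 3: (-36.186,-25.14) -> (-37.113,-27.993) [heading=252, move]
  ]
  -- iteration 3/3 --
  FD 7.7: (-37.113,-27.993) -> (-39.493,-35.316) [heading=252, move]
  FD 10.6: (-39.493,-35.316) -> (-42.768,-45.397) [heading=252, move]
  REPEAT 2 [
    -- iteration 1/2 --
    LT 15: heading 252 -> 267
    PU: pen up
    FD 3: (-42.768,-45.397) -> (-42.925,-48.393) [heading=267, move]
    -- iteration 2/2 --
    LT 15: heading 267 -> 282
    PU: pen up
    FD 3: (-42.925,-48.393) -> (-42.301,-51.327) [heading=282, move]
  ]
]
LT 45: heading 282 -> 327
FD 11.6: (-42.301,-51.327) -> (-32.573,-57.645) [heading=327, move]
BK 9.6: (-32.573,-57.645) -> (-40.624,-52.417) [heading=327, move]
BK 7.3: (-40.624,-52.417) -> (-46.746,-48.441) [heading=327, move]
Final: pos=(-46.746,-48.441), heading=327, 4 segment(s) drawn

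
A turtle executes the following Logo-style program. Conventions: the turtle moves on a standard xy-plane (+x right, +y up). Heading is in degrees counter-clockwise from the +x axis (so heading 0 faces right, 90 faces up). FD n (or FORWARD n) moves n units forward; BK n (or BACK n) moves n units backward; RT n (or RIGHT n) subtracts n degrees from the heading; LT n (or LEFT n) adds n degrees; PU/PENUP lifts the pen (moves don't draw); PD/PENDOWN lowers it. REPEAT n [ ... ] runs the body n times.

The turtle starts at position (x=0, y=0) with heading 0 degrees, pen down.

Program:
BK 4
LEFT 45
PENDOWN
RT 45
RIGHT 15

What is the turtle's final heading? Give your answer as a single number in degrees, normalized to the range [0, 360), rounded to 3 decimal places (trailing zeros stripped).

Answer: 345

Derivation:
Executing turtle program step by step:
Start: pos=(0,0), heading=0, pen down
BK 4: (0,0) -> (-4,0) [heading=0, draw]
LT 45: heading 0 -> 45
PD: pen down
RT 45: heading 45 -> 0
RT 15: heading 0 -> 345
Final: pos=(-4,0), heading=345, 1 segment(s) drawn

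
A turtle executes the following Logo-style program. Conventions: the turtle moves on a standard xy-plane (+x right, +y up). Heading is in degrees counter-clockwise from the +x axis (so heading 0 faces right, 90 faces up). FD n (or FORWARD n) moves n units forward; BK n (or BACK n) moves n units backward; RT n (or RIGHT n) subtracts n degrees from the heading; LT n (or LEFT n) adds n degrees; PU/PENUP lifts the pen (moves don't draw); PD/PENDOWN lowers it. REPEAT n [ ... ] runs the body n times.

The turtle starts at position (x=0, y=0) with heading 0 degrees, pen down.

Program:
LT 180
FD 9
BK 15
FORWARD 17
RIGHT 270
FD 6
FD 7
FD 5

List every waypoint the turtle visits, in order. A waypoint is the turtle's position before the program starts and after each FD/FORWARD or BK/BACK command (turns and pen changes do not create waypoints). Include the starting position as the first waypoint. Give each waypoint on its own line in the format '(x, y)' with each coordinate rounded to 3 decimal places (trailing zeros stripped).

Answer: (0, 0)
(-9, 0)
(6, 0)
(-11, 0)
(-11, -6)
(-11, -13)
(-11, -18)

Derivation:
Executing turtle program step by step:
Start: pos=(0,0), heading=0, pen down
LT 180: heading 0 -> 180
FD 9: (0,0) -> (-9,0) [heading=180, draw]
BK 15: (-9,0) -> (6,0) [heading=180, draw]
FD 17: (6,0) -> (-11,0) [heading=180, draw]
RT 270: heading 180 -> 270
FD 6: (-11,0) -> (-11,-6) [heading=270, draw]
FD 7: (-11,-6) -> (-11,-13) [heading=270, draw]
FD 5: (-11,-13) -> (-11,-18) [heading=270, draw]
Final: pos=(-11,-18), heading=270, 6 segment(s) drawn
Waypoints (7 total):
(0, 0)
(-9, 0)
(6, 0)
(-11, 0)
(-11, -6)
(-11, -13)
(-11, -18)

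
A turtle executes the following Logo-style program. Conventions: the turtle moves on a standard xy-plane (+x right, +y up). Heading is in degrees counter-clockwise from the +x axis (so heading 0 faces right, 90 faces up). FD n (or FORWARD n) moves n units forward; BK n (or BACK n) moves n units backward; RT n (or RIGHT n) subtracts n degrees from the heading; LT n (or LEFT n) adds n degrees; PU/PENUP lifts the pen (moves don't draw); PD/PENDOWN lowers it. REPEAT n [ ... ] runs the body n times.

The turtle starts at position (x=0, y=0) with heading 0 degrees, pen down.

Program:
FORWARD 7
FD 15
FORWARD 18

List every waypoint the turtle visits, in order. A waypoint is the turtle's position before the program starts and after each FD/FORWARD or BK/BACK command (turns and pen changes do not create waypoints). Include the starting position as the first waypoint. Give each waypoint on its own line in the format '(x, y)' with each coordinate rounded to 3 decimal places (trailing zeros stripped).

Executing turtle program step by step:
Start: pos=(0,0), heading=0, pen down
FD 7: (0,0) -> (7,0) [heading=0, draw]
FD 15: (7,0) -> (22,0) [heading=0, draw]
FD 18: (22,0) -> (40,0) [heading=0, draw]
Final: pos=(40,0), heading=0, 3 segment(s) drawn
Waypoints (4 total):
(0, 0)
(7, 0)
(22, 0)
(40, 0)

Answer: (0, 0)
(7, 0)
(22, 0)
(40, 0)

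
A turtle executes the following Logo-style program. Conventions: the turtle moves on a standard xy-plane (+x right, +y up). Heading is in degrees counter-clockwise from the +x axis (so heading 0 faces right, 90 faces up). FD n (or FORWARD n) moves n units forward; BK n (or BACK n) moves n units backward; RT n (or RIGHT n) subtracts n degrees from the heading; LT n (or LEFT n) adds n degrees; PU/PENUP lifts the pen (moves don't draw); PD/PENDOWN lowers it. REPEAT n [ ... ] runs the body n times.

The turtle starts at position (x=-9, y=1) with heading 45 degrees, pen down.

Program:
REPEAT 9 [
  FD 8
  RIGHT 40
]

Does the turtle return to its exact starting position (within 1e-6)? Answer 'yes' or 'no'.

Executing turtle program step by step:
Start: pos=(-9,1), heading=45, pen down
REPEAT 9 [
  -- iteration 1/9 --
  FD 8: (-9,1) -> (-3.343,6.657) [heading=45, draw]
  RT 40: heading 45 -> 5
  -- iteration 2/9 --
  FD 8: (-3.343,6.657) -> (4.626,7.354) [heading=5, draw]
  RT 40: heading 5 -> 325
  -- iteration 3/9 --
  FD 8: (4.626,7.354) -> (11.18,2.765) [heading=325, draw]
  RT 40: heading 325 -> 285
  -- iteration 4/9 --
  FD 8: (11.18,2.765) -> (13.25,-4.962) [heading=285, draw]
  RT 40: heading 285 -> 245
  -- iteration 5/9 --
  FD 8: (13.25,-4.962) -> (9.869,-12.212) [heading=245, draw]
  RT 40: heading 245 -> 205
  -- iteration 6/9 --
  FD 8: (9.869,-12.212) -> (2.619,-15.593) [heading=205, draw]
  RT 40: heading 205 -> 165
  -- iteration 7/9 --
  FD 8: (2.619,-15.593) -> (-5.109,-13.523) [heading=165, draw]
  RT 40: heading 165 -> 125
  -- iteration 8/9 --
  FD 8: (-5.109,-13.523) -> (-9.697,-6.97) [heading=125, draw]
  RT 40: heading 125 -> 85
  -- iteration 9/9 --
  FD 8: (-9.697,-6.97) -> (-9,1) [heading=85, draw]
  RT 40: heading 85 -> 45
]
Final: pos=(-9,1), heading=45, 9 segment(s) drawn

Start position: (-9, 1)
Final position: (-9, 1)
Distance = 0; < 1e-6 -> CLOSED

Answer: yes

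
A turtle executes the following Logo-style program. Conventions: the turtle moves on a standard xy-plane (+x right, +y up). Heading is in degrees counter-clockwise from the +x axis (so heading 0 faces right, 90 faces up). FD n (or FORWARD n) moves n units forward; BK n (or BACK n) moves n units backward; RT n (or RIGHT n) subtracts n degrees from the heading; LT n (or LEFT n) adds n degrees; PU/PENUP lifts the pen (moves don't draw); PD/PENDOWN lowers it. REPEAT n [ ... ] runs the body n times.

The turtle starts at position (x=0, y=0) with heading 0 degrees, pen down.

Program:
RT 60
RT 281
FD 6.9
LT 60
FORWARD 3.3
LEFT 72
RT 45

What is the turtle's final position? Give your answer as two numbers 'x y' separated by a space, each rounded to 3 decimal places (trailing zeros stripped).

Executing turtle program step by step:
Start: pos=(0,0), heading=0, pen down
RT 60: heading 0 -> 300
RT 281: heading 300 -> 19
FD 6.9: (0,0) -> (6.524,2.246) [heading=19, draw]
LT 60: heading 19 -> 79
FD 3.3: (6.524,2.246) -> (7.154,5.486) [heading=79, draw]
LT 72: heading 79 -> 151
RT 45: heading 151 -> 106
Final: pos=(7.154,5.486), heading=106, 2 segment(s) drawn

Answer: 7.154 5.486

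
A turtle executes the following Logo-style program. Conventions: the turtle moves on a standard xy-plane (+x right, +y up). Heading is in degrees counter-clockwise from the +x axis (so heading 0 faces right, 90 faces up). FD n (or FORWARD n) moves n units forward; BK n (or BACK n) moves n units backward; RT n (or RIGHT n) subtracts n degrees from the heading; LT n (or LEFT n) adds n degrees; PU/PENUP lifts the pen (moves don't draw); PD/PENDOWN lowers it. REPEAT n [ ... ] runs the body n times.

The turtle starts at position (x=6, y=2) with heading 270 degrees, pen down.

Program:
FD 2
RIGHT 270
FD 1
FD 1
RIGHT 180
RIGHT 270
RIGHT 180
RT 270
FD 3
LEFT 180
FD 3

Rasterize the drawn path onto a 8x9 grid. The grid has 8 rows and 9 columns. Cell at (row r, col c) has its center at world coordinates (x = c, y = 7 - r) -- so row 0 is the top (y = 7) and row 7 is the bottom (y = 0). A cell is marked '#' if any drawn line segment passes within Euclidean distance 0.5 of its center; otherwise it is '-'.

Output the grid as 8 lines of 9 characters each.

Answer: ---------
---------
---------
---------
---------
------#--
------#--
-----####

Derivation:
Segment 0: (6,2) -> (6,0)
Segment 1: (6,0) -> (7,0)
Segment 2: (7,0) -> (8,0)
Segment 3: (8,0) -> (5,-0)
Segment 4: (5,-0) -> (8,-0)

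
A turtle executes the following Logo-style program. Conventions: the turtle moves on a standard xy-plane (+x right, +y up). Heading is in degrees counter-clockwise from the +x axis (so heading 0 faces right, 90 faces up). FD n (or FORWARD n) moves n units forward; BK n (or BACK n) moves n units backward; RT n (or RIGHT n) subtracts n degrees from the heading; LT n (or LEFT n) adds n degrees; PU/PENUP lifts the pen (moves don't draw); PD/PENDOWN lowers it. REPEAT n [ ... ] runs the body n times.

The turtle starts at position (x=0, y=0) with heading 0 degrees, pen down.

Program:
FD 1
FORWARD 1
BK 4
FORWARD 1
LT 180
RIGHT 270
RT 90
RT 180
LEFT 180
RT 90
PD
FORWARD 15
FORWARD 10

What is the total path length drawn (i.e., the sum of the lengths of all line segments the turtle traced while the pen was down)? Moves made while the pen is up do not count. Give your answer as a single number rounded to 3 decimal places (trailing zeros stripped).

Answer: 32

Derivation:
Executing turtle program step by step:
Start: pos=(0,0), heading=0, pen down
FD 1: (0,0) -> (1,0) [heading=0, draw]
FD 1: (1,0) -> (2,0) [heading=0, draw]
BK 4: (2,0) -> (-2,0) [heading=0, draw]
FD 1: (-2,0) -> (-1,0) [heading=0, draw]
LT 180: heading 0 -> 180
RT 270: heading 180 -> 270
RT 90: heading 270 -> 180
RT 180: heading 180 -> 0
LT 180: heading 0 -> 180
RT 90: heading 180 -> 90
PD: pen down
FD 15: (-1,0) -> (-1,15) [heading=90, draw]
FD 10: (-1,15) -> (-1,25) [heading=90, draw]
Final: pos=(-1,25), heading=90, 6 segment(s) drawn

Segment lengths:
  seg 1: (0,0) -> (1,0), length = 1
  seg 2: (1,0) -> (2,0), length = 1
  seg 3: (2,0) -> (-2,0), length = 4
  seg 4: (-2,0) -> (-1,0), length = 1
  seg 5: (-1,0) -> (-1,15), length = 15
  seg 6: (-1,15) -> (-1,25), length = 10
Total = 32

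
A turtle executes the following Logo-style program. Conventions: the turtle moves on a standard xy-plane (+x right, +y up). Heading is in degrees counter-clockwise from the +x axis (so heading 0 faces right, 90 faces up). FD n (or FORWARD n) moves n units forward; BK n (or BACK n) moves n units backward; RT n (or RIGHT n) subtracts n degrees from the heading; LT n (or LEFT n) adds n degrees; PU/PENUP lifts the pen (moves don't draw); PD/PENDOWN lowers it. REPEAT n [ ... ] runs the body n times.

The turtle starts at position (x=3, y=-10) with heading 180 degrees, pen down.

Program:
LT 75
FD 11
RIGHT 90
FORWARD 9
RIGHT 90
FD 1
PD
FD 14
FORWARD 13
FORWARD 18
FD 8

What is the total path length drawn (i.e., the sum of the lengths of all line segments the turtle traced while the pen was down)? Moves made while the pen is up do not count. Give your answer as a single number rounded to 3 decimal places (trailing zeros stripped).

Executing turtle program step by step:
Start: pos=(3,-10), heading=180, pen down
LT 75: heading 180 -> 255
FD 11: (3,-10) -> (0.153,-20.625) [heading=255, draw]
RT 90: heading 255 -> 165
FD 9: (0.153,-20.625) -> (-8.54,-18.296) [heading=165, draw]
RT 90: heading 165 -> 75
FD 1: (-8.54,-18.296) -> (-8.282,-17.33) [heading=75, draw]
PD: pen down
FD 14: (-8.282,-17.33) -> (-4.658,-3.807) [heading=75, draw]
FD 13: (-4.658,-3.807) -> (-1.293,8.75) [heading=75, draw]
FD 18: (-1.293,8.75) -> (3.365,26.137) [heading=75, draw]
FD 8: (3.365,26.137) -> (5.436,33.864) [heading=75, draw]
Final: pos=(5.436,33.864), heading=75, 7 segment(s) drawn

Segment lengths:
  seg 1: (3,-10) -> (0.153,-20.625), length = 11
  seg 2: (0.153,-20.625) -> (-8.54,-18.296), length = 9
  seg 3: (-8.54,-18.296) -> (-8.282,-17.33), length = 1
  seg 4: (-8.282,-17.33) -> (-4.658,-3.807), length = 14
  seg 5: (-4.658,-3.807) -> (-1.293,8.75), length = 13
  seg 6: (-1.293,8.75) -> (3.365,26.137), length = 18
  seg 7: (3.365,26.137) -> (5.436,33.864), length = 8
Total = 74

Answer: 74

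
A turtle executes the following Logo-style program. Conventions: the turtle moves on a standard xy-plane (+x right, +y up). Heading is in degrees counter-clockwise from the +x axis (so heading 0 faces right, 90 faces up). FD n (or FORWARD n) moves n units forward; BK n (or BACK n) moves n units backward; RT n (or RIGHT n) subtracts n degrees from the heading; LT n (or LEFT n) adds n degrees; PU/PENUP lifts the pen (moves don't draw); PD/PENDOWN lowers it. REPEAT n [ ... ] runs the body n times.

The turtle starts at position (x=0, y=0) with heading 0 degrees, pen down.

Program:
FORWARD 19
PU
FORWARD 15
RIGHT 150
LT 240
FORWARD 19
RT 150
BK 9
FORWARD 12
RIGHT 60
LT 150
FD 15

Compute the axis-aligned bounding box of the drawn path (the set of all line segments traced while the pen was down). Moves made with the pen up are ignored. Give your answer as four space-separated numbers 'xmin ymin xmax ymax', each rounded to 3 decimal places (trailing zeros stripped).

Executing turtle program step by step:
Start: pos=(0,0), heading=0, pen down
FD 19: (0,0) -> (19,0) [heading=0, draw]
PU: pen up
FD 15: (19,0) -> (34,0) [heading=0, move]
RT 150: heading 0 -> 210
LT 240: heading 210 -> 90
FD 19: (34,0) -> (34,19) [heading=90, move]
RT 150: heading 90 -> 300
BK 9: (34,19) -> (29.5,26.794) [heading=300, move]
FD 12: (29.5,26.794) -> (35.5,16.402) [heading=300, move]
RT 60: heading 300 -> 240
LT 150: heading 240 -> 30
FD 15: (35.5,16.402) -> (48.49,23.902) [heading=30, move]
Final: pos=(48.49,23.902), heading=30, 1 segment(s) drawn

Segment endpoints: x in {0, 19}, y in {0}
xmin=0, ymin=0, xmax=19, ymax=0

Answer: 0 0 19 0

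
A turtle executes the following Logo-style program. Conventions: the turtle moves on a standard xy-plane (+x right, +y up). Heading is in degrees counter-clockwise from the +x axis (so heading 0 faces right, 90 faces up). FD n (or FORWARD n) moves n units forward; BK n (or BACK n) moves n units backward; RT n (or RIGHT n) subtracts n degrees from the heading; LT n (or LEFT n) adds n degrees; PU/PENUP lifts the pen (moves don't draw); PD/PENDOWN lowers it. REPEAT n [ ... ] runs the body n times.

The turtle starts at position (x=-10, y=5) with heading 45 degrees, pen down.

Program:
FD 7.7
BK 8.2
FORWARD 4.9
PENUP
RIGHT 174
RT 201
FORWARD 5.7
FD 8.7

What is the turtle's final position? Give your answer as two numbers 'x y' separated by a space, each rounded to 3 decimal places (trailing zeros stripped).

Answer: 5.582 15.311

Derivation:
Executing turtle program step by step:
Start: pos=(-10,5), heading=45, pen down
FD 7.7: (-10,5) -> (-4.555,10.445) [heading=45, draw]
BK 8.2: (-4.555,10.445) -> (-10.354,4.646) [heading=45, draw]
FD 4.9: (-10.354,4.646) -> (-6.889,8.111) [heading=45, draw]
PU: pen up
RT 174: heading 45 -> 231
RT 201: heading 231 -> 30
FD 5.7: (-6.889,8.111) -> (-1.952,10.961) [heading=30, move]
FD 8.7: (-1.952,10.961) -> (5.582,15.311) [heading=30, move]
Final: pos=(5.582,15.311), heading=30, 3 segment(s) drawn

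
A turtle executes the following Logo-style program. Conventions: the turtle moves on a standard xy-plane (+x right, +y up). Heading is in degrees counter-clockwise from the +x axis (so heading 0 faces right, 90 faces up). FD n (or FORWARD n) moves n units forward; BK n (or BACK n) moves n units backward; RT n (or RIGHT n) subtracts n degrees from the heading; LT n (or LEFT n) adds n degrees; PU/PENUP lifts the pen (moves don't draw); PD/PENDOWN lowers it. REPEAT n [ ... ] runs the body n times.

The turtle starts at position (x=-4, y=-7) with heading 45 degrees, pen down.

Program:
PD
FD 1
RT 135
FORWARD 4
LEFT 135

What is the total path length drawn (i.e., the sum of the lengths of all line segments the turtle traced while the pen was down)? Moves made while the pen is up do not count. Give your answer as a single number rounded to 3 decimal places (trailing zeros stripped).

Executing turtle program step by step:
Start: pos=(-4,-7), heading=45, pen down
PD: pen down
FD 1: (-4,-7) -> (-3.293,-6.293) [heading=45, draw]
RT 135: heading 45 -> 270
FD 4: (-3.293,-6.293) -> (-3.293,-10.293) [heading=270, draw]
LT 135: heading 270 -> 45
Final: pos=(-3.293,-10.293), heading=45, 2 segment(s) drawn

Segment lengths:
  seg 1: (-4,-7) -> (-3.293,-6.293), length = 1
  seg 2: (-3.293,-6.293) -> (-3.293,-10.293), length = 4
Total = 5

Answer: 5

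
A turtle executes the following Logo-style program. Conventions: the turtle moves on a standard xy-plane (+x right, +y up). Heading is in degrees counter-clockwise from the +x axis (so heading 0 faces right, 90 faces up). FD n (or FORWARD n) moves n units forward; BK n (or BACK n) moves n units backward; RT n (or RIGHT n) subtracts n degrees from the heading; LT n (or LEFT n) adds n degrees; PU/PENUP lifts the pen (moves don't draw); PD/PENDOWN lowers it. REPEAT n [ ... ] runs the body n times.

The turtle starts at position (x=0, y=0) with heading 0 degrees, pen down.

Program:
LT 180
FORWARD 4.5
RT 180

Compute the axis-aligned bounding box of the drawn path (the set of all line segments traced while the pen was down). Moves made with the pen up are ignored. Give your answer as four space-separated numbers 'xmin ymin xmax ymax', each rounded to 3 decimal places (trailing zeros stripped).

Executing turtle program step by step:
Start: pos=(0,0), heading=0, pen down
LT 180: heading 0 -> 180
FD 4.5: (0,0) -> (-4.5,0) [heading=180, draw]
RT 180: heading 180 -> 0
Final: pos=(-4.5,0), heading=0, 1 segment(s) drawn

Segment endpoints: x in {-4.5, 0}, y in {0, 0}
xmin=-4.5, ymin=0, xmax=0, ymax=0

Answer: -4.5 0 0 0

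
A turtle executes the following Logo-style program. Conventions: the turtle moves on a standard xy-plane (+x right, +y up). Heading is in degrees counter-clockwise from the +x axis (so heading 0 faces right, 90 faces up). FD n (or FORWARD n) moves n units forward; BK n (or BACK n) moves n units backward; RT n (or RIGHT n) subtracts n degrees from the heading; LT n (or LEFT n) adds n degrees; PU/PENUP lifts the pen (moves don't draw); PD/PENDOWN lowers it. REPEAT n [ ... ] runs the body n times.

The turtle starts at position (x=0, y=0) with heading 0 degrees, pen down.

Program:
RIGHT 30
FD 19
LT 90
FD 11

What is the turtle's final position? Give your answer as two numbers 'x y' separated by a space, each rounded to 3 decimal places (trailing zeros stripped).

Answer: 21.954 0.026

Derivation:
Executing turtle program step by step:
Start: pos=(0,0), heading=0, pen down
RT 30: heading 0 -> 330
FD 19: (0,0) -> (16.454,-9.5) [heading=330, draw]
LT 90: heading 330 -> 60
FD 11: (16.454,-9.5) -> (21.954,0.026) [heading=60, draw]
Final: pos=(21.954,0.026), heading=60, 2 segment(s) drawn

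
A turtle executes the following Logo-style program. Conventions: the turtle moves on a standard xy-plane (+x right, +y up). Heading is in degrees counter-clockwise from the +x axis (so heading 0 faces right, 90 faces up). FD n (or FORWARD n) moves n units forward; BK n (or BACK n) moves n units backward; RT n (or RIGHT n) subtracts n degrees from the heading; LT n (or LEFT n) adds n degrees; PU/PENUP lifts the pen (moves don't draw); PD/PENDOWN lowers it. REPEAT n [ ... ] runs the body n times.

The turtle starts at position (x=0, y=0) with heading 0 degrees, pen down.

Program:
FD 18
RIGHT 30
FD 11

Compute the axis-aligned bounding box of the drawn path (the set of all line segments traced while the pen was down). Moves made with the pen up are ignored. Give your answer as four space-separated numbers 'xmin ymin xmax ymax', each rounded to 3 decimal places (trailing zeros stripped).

Executing turtle program step by step:
Start: pos=(0,0), heading=0, pen down
FD 18: (0,0) -> (18,0) [heading=0, draw]
RT 30: heading 0 -> 330
FD 11: (18,0) -> (27.526,-5.5) [heading=330, draw]
Final: pos=(27.526,-5.5), heading=330, 2 segment(s) drawn

Segment endpoints: x in {0, 18, 27.526}, y in {-5.5, 0}
xmin=0, ymin=-5.5, xmax=27.526, ymax=0

Answer: 0 -5.5 27.526 0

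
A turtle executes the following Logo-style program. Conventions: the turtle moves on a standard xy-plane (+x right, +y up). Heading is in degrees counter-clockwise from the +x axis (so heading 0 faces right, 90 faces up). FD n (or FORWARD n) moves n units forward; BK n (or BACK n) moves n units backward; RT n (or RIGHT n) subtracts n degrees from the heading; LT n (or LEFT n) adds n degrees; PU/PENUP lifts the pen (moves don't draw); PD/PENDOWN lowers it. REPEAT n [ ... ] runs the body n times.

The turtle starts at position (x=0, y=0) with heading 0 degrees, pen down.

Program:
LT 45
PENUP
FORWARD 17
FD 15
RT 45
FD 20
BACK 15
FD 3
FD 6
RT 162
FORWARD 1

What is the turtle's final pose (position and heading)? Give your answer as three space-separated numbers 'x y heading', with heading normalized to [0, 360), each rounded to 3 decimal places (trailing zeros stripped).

Answer: 35.676 22.318 198

Derivation:
Executing turtle program step by step:
Start: pos=(0,0), heading=0, pen down
LT 45: heading 0 -> 45
PU: pen up
FD 17: (0,0) -> (12.021,12.021) [heading=45, move]
FD 15: (12.021,12.021) -> (22.627,22.627) [heading=45, move]
RT 45: heading 45 -> 0
FD 20: (22.627,22.627) -> (42.627,22.627) [heading=0, move]
BK 15: (42.627,22.627) -> (27.627,22.627) [heading=0, move]
FD 3: (27.627,22.627) -> (30.627,22.627) [heading=0, move]
FD 6: (30.627,22.627) -> (36.627,22.627) [heading=0, move]
RT 162: heading 0 -> 198
FD 1: (36.627,22.627) -> (35.676,22.318) [heading=198, move]
Final: pos=(35.676,22.318), heading=198, 0 segment(s) drawn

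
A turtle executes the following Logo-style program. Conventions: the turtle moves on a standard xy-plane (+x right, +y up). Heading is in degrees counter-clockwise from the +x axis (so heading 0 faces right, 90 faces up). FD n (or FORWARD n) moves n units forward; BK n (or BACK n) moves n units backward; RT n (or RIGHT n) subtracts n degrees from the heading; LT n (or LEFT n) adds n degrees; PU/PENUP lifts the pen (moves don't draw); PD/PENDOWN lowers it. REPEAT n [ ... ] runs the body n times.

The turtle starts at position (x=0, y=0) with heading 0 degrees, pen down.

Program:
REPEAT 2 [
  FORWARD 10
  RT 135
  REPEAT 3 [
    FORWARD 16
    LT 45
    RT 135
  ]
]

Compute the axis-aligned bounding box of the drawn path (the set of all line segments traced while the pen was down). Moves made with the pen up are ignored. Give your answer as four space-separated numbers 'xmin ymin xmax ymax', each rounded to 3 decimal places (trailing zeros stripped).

Answer: -12.627 -11.314 10 20.243

Derivation:
Executing turtle program step by step:
Start: pos=(0,0), heading=0, pen down
REPEAT 2 [
  -- iteration 1/2 --
  FD 10: (0,0) -> (10,0) [heading=0, draw]
  RT 135: heading 0 -> 225
  REPEAT 3 [
    -- iteration 1/3 --
    FD 16: (10,0) -> (-1.314,-11.314) [heading=225, draw]
    LT 45: heading 225 -> 270
    RT 135: heading 270 -> 135
    -- iteration 2/3 --
    FD 16: (-1.314,-11.314) -> (-12.627,0) [heading=135, draw]
    LT 45: heading 135 -> 180
    RT 135: heading 180 -> 45
    -- iteration 3/3 --
    FD 16: (-12.627,0) -> (-1.314,11.314) [heading=45, draw]
    LT 45: heading 45 -> 90
    RT 135: heading 90 -> 315
  ]
  -- iteration 2/2 --
  FD 10: (-1.314,11.314) -> (5.757,4.243) [heading=315, draw]
  RT 135: heading 315 -> 180
  REPEAT 3 [
    -- iteration 1/3 --
    FD 16: (5.757,4.243) -> (-10.243,4.243) [heading=180, draw]
    LT 45: heading 180 -> 225
    RT 135: heading 225 -> 90
    -- iteration 2/3 --
    FD 16: (-10.243,4.243) -> (-10.243,20.243) [heading=90, draw]
    LT 45: heading 90 -> 135
    RT 135: heading 135 -> 0
    -- iteration 3/3 --
    FD 16: (-10.243,20.243) -> (5.757,20.243) [heading=0, draw]
    LT 45: heading 0 -> 45
    RT 135: heading 45 -> 270
  ]
]
Final: pos=(5.757,20.243), heading=270, 8 segment(s) drawn

Segment endpoints: x in {-12.627, -10.243, -10.243, -1.314, -1.314, 0, 5.757, 5.757, 10}, y in {-11.314, 0, 0, 4.243, 4.243, 11.314, 20.243, 20.243}
xmin=-12.627, ymin=-11.314, xmax=10, ymax=20.243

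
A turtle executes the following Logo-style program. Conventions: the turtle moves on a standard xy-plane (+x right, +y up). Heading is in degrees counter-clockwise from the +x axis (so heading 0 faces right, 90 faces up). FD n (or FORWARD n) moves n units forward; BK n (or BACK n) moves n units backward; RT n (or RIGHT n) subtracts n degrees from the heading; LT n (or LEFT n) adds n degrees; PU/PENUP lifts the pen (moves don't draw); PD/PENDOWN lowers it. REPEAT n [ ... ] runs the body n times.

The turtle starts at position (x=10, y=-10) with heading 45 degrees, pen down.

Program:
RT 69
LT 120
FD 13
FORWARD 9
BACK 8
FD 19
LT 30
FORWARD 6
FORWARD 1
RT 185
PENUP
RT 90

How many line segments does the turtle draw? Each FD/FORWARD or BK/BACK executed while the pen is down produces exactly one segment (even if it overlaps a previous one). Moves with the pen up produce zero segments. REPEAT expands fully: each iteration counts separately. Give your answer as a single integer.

Answer: 6

Derivation:
Executing turtle program step by step:
Start: pos=(10,-10), heading=45, pen down
RT 69: heading 45 -> 336
LT 120: heading 336 -> 96
FD 13: (10,-10) -> (8.641,2.929) [heading=96, draw]
FD 9: (8.641,2.929) -> (7.7,11.879) [heading=96, draw]
BK 8: (7.7,11.879) -> (8.537,3.923) [heading=96, draw]
FD 19: (8.537,3.923) -> (6.551,22.819) [heading=96, draw]
LT 30: heading 96 -> 126
FD 6: (6.551,22.819) -> (3.024,27.673) [heading=126, draw]
FD 1: (3.024,27.673) -> (2.436,28.482) [heading=126, draw]
RT 185: heading 126 -> 301
PU: pen up
RT 90: heading 301 -> 211
Final: pos=(2.436,28.482), heading=211, 6 segment(s) drawn
Segments drawn: 6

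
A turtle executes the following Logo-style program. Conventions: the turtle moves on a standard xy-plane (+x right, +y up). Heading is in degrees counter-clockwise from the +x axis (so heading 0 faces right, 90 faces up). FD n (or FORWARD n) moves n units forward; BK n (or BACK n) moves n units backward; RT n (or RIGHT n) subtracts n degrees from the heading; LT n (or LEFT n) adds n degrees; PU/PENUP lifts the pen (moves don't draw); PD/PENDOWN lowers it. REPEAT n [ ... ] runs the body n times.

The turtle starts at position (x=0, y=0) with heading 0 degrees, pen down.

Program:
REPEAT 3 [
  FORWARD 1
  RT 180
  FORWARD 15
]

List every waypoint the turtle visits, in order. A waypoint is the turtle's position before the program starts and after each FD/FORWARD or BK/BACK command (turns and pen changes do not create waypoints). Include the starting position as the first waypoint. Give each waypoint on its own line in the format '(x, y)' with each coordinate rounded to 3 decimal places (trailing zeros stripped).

Executing turtle program step by step:
Start: pos=(0,0), heading=0, pen down
REPEAT 3 [
  -- iteration 1/3 --
  FD 1: (0,0) -> (1,0) [heading=0, draw]
  RT 180: heading 0 -> 180
  FD 15: (1,0) -> (-14,0) [heading=180, draw]
  -- iteration 2/3 --
  FD 1: (-14,0) -> (-15,0) [heading=180, draw]
  RT 180: heading 180 -> 0
  FD 15: (-15,0) -> (0,0) [heading=0, draw]
  -- iteration 3/3 --
  FD 1: (0,0) -> (1,0) [heading=0, draw]
  RT 180: heading 0 -> 180
  FD 15: (1,0) -> (-14,0) [heading=180, draw]
]
Final: pos=(-14,0), heading=180, 6 segment(s) drawn
Waypoints (7 total):
(0, 0)
(1, 0)
(-14, 0)
(-15, 0)
(0, 0)
(1, 0)
(-14, 0)

Answer: (0, 0)
(1, 0)
(-14, 0)
(-15, 0)
(0, 0)
(1, 0)
(-14, 0)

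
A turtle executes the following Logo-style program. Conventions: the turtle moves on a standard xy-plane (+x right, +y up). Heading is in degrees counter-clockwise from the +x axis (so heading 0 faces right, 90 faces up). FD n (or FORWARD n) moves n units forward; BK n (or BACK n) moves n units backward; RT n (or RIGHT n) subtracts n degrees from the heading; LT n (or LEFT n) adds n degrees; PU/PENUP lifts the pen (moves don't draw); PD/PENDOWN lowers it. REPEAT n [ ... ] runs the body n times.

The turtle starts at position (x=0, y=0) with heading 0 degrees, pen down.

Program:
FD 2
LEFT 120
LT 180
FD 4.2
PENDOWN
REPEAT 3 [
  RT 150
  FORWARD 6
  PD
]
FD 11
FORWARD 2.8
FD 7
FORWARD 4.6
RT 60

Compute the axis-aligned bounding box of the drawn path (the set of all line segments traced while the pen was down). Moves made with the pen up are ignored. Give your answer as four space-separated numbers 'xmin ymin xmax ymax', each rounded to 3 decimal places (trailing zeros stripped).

Answer: -22.289 -16.337 4.904 0

Derivation:
Executing turtle program step by step:
Start: pos=(0,0), heading=0, pen down
FD 2: (0,0) -> (2,0) [heading=0, draw]
LT 120: heading 0 -> 120
LT 180: heading 120 -> 300
FD 4.2: (2,0) -> (4.1,-3.637) [heading=300, draw]
PD: pen down
REPEAT 3 [
  -- iteration 1/3 --
  RT 150: heading 300 -> 150
  FD 6: (4.1,-3.637) -> (-1.096,-0.637) [heading=150, draw]
  PD: pen down
  -- iteration 2/3 --
  RT 150: heading 150 -> 0
  FD 6: (-1.096,-0.637) -> (4.904,-0.637) [heading=0, draw]
  PD: pen down
  -- iteration 3/3 --
  RT 150: heading 0 -> 210
  FD 6: (4.904,-0.637) -> (-0.292,-3.637) [heading=210, draw]
  PD: pen down
]
FD 11: (-0.292,-3.637) -> (-9.819,-9.137) [heading=210, draw]
FD 2.8: (-9.819,-9.137) -> (-12.243,-10.537) [heading=210, draw]
FD 7: (-12.243,-10.537) -> (-18.306,-14.037) [heading=210, draw]
FD 4.6: (-18.306,-14.037) -> (-22.289,-16.337) [heading=210, draw]
RT 60: heading 210 -> 150
Final: pos=(-22.289,-16.337), heading=150, 9 segment(s) drawn

Segment endpoints: x in {-22.289, -18.306, -12.243, -9.819, -1.096, -0.292, 0, 2, 4.1, 4.904}, y in {-16.337, -14.037, -10.537, -9.137, -3.637, -0.637, 0}
xmin=-22.289, ymin=-16.337, xmax=4.904, ymax=0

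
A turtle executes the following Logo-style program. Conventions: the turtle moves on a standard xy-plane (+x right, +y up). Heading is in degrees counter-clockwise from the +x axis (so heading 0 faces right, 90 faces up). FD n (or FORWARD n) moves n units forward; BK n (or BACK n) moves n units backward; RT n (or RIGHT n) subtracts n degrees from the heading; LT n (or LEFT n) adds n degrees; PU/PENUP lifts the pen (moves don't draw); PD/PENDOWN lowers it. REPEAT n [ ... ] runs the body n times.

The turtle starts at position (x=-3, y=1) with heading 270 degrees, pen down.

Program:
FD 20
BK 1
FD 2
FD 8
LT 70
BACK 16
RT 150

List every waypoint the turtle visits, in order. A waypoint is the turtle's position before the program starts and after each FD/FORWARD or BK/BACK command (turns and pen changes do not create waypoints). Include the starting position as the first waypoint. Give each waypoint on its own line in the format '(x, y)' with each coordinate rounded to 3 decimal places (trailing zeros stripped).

Executing turtle program step by step:
Start: pos=(-3,1), heading=270, pen down
FD 20: (-3,1) -> (-3,-19) [heading=270, draw]
BK 1: (-3,-19) -> (-3,-18) [heading=270, draw]
FD 2: (-3,-18) -> (-3,-20) [heading=270, draw]
FD 8: (-3,-20) -> (-3,-28) [heading=270, draw]
LT 70: heading 270 -> 340
BK 16: (-3,-28) -> (-18.035,-22.528) [heading=340, draw]
RT 150: heading 340 -> 190
Final: pos=(-18.035,-22.528), heading=190, 5 segment(s) drawn
Waypoints (6 total):
(-3, 1)
(-3, -19)
(-3, -18)
(-3, -20)
(-3, -28)
(-18.035, -22.528)

Answer: (-3, 1)
(-3, -19)
(-3, -18)
(-3, -20)
(-3, -28)
(-18.035, -22.528)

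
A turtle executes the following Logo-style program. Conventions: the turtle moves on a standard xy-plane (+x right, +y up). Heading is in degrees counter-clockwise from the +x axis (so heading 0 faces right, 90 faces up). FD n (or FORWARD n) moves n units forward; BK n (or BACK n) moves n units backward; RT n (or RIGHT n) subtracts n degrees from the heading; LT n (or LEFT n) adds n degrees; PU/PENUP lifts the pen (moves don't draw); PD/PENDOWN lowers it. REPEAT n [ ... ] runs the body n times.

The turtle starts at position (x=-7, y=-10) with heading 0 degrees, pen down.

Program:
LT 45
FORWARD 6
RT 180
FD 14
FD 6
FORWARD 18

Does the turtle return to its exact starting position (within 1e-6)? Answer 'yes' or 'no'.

Executing turtle program step by step:
Start: pos=(-7,-10), heading=0, pen down
LT 45: heading 0 -> 45
FD 6: (-7,-10) -> (-2.757,-5.757) [heading=45, draw]
RT 180: heading 45 -> 225
FD 14: (-2.757,-5.757) -> (-12.657,-15.657) [heading=225, draw]
FD 6: (-12.657,-15.657) -> (-16.899,-19.899) [heading=225, draw]
FD 18: (-16.899,-19.899) -> (-29.627,-32.627) [heading=225, draw]
Final: pos=(-29.627,-32.627), heading=225, 4 segment(s) drawn

Start position: (-7, -10)
Final position: (-29.627, -32.627)
Distance = 32; >= 1e-6 -> NOT closed

Answer: no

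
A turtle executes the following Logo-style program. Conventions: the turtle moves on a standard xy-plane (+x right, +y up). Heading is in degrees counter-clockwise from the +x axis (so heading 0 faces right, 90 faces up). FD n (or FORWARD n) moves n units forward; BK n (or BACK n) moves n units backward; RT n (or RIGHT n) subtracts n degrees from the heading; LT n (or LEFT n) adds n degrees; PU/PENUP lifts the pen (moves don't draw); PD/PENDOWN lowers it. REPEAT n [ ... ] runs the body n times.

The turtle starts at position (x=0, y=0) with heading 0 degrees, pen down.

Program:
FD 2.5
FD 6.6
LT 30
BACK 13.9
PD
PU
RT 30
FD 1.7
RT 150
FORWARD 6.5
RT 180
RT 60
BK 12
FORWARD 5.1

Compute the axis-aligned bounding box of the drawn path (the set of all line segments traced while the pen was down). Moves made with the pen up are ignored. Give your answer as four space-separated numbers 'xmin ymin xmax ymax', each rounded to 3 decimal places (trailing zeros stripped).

Answer: -2.938 -6.95 9.1 0

Derivation:
Executing turtle program step by step:
Start: pos=(0,0), heading=0, pen down
FD 2.5: (0,0) -> (2.5,0) [heading=0, draw]
FD 6.6: (2.5,0) -> (9.1,0) [heading=0, draw]
LT 30: heading 0 -> 30
BK 13.9: (9.1,0) -> (-2.938,-6.95) [heading=30, draw]
PD: pen down
PU: pen up
RT 30: heading 30 -> 0
FD 1.7: (-2.938,-6.95) -> (-1.238,-6.95) [heading=0, move]
RT 150: heading 0 -> 210
FD 6.5: (-1.238,-6.95) -> (-6.867,-10.2) [heading=210, move]
RT 180: heading 210 -> 30
RT 60: heading 30 -> 330
BK 12: (-6.867,-10.2) -> (-17.259,-4.2) [heading=330, move]
FD 5.1: (-17.259,-4.2) -> (-12.842,-6.75) [heading=330, move]
Final: pos=(-12.842,-6.75), heading=330, 3 segment(s) drawn

Segment endpoints: x in {-2.938, 0, 2.5, 9.1}, y in {-6.95, 0}
xmin=-2.938, ymin=-6.95, xmax=9.1, ymax=0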